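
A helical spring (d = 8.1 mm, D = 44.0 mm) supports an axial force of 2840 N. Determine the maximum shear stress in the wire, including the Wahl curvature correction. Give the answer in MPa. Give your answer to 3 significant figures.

768 MPa

Spring index C = D/d = 44.0/8.1 = 5.4321
K_W = (4C−1)/(4C−4) + 0.615/C = 20.728/17.728 + 0.1132 = 1.2824
τ₀ = 8FD/(πd³) = 8·2840·44.0/(π·8.1³) = 999680/1669.6 = 598.76 MPa
τ_max = K·τ₀ = 1.2824 × 598.76 = 767.88 MPa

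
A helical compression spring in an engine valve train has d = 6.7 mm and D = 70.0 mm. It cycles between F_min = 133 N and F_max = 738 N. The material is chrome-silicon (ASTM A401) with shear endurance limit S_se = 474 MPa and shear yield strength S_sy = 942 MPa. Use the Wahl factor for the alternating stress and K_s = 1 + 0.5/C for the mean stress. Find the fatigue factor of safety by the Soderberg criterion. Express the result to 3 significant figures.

C = D/d = 70.0/6.7 = 10.4478; K_W = (4C−1)/(4C−4)+0.615/C = 1.1382; K_s = 1+0.5/C = 1.0479
F_a = (F_max−F_min)/2 = 302.5 N; F_m = (F_max+F_min)/2 = 435.5 N
τ_a = K_W·8F_aD/(πd³) = 1.1382 × 179.28 = 204.07 MPa
τ_m = K_s·8F_mD/(πd³) = 1.0479 × 258.11 = 270.46 MPa
Soderberg: 1/n_f = τ_a/S_se + τ_m/S_sy = 204.07/474 + 270.46/942 = 0.43052 + 0.28711 = 0.71764
n_f = 1/0.71764 = 1.393

1.39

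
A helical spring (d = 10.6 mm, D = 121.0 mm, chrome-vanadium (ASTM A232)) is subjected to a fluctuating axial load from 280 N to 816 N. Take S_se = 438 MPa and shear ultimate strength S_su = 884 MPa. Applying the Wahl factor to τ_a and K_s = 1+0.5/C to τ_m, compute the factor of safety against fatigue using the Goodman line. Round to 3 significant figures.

C = D/d = 121.0/10.6 = 11.4151; K_W = (4C−1)/(4C−4)+0.615/C = 1.1259; K_s = 1+0.5/C = 1.0438
F_a = (F_max−F_min)/2 = 268 N; F_m = (F_max+F_min)/2 = 548 N
τ_a = K_W·8F_aD/(πd³) = 1.1259 × 69.333 = 78.062 MPa
τ_m = K_s·8F_mD/(πd³) = 1.0438 × 141.77 = 147.98 MPa
Goodman: 1/n_f = τ_a/S_se + τ_m/S_su = 78.062/438 + 147.98/884 = 0.17822 + 0.16740 = 0.34562
n_f = 1/0.34562 = 2.893

2.89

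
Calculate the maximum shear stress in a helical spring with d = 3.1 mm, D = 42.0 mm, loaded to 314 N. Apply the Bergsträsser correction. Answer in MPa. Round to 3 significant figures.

1240 MPa

Spring index C = D/d = 42.0/3.1 = 13.5484
K_B = (4C+2)/(4C−3) = 56.194/51.194 = 1.0977
τ₀ = 8FD/(πd³) = 8·314·42.0/(π·3.1³) = 105504/93.591 = 1127.3 MPa
τ_max = K·τ₀ = 1.0977 × 1127.3 = 1237.4 MPa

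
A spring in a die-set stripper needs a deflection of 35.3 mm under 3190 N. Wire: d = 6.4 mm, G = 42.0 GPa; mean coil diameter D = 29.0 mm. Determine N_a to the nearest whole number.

Required rate k = F/δ = 3190/35.3 = 90.368 N/mm
N_a = Gd⁴/(8D³k) = (42.0×10³ × 6.4⁴)/(8 × 29.0³ × 90.368)
    = 7.04643e+07 / 1.76319e+07 = 3.996 → 4 coils

4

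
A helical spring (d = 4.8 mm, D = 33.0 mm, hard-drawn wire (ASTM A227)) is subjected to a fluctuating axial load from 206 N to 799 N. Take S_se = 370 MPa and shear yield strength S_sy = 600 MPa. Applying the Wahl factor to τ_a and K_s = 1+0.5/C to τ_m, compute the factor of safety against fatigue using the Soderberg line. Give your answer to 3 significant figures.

0.702

C = D/d = 33.0/4.8 = 6.8750; K_W = (4C−1)/(4C−4)+0.615/C = 1.2171; K_s = 1+0.5/C = 1.0727
F_a = (F_max−F_min)/2 = 296.5 N; F_m = (F_max+F_min)/2 = 502.5 N
τ_a = K_W·8F_aD/(πd³) = 1.2171 × 225.3 = 274.21 MPa
τ_m = K_s·8F_mD/(πd³) = 1.0727 × 381.83 = 409.6 MPa
Soderberg: 1/n_f = τ_a/S_se + τ_m/S_sy = 274.21/370 + 409.6/600 = 0.74111 + 0.68266 = 1.4238
n_f = 1/1.4238 = 0.7024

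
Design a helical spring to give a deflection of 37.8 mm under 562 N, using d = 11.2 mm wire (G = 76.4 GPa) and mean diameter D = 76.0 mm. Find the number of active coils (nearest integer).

Required rate k = F/δ = 562/37.8 = 14.868 N/mm
N_a = Gd⁴/(8D³k) = (76.4×10³ × 11.2⁴)/(8 × 76.0³ × 14.868)
    = 1.20217e+09 / 5.22126e+07 = 23.02 → 23 coils

23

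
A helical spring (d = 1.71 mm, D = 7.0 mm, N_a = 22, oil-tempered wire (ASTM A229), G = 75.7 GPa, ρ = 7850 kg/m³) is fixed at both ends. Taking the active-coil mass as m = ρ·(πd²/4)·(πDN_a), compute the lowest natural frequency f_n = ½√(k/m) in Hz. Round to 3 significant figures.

554 Hz

k = Gd⁴/(8D³N_a) = (75.7×10³)(1.71⁴)/(8·7.0³·22) = 10.722 N/mm = 10722 N/m
Wire length L = πDN_a = π·7.0·22 = 483.81 mm
m = ρ·(πd²/4)·L = 7850 × 2.2966×10⁻⁶ m² × 0.48381 m = 0.0087221 kg
f_n = ½√(k/m) = 0.5·√(10722/0.0087221) = 0.5·√(1.2293e+06) = 554.36 Hz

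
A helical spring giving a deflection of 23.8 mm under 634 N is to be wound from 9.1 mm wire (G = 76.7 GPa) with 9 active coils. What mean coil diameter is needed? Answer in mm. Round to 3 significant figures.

Required rate k = F/δ = 634/23.8 = 26.639 N/mm
D = (Gd⁴/(8N_a·k))^(1/3) = (76.7×10³·9.1⁴/(8·9·26.639))^(1/3)
  = (274231)^(1/3) = 64.9689 mm

65.0 mm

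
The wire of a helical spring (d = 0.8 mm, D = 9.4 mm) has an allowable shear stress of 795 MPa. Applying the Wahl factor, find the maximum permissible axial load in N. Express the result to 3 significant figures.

C = D/d = 9.4/0.8 = 11.7500
K_W = (4C−1)/(4C−4) + 0.615/C = 46.000/43.000 + 0.0523 = 1.1221
τ_max = K·8FD/(πd³) → F_max = τ_allow·πd³/(8DK)
F_max = 795·π·0.8³/(8·9.4·1.1221) = 1278.8/84.383 = 15.154 N

15.2 N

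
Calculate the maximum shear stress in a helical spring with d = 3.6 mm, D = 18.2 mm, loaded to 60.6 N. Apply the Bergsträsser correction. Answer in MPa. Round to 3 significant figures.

77.7 MPa

Spring index C = D/d = 18.2/3.6 = 5.0556
K_B = (4C+2)/(4C−3) = 22.222/17.222 = 1.2903
τ₀ = 8FD/(πd³) = 8·60.6·18.2/(π·3.6³) = 8823.36/146.57 = 60.197 MPa
τ_max = K·τ₀ = 1.2903 × 60.197 = 77.674 MPa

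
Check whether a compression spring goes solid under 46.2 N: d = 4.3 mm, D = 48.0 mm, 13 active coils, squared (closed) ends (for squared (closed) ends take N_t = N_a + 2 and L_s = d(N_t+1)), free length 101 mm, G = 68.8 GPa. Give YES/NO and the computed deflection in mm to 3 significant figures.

k = Gd⁴/(8D³N_a) = (68.8×10³)(4.3⁴)/(8·48.0³·13) = 2.0451 N/mm
N_t = 15; L_s = 4.3·16 = 68.8 mm; δ_solid = L₀ − L_s = 101 − 68.8 = 32.2 mm
δ = F/k = 46.2/2.0451 = 22.591 mm
δ < δ_solid → spring does not go solid

NO, δ = 22.6 mm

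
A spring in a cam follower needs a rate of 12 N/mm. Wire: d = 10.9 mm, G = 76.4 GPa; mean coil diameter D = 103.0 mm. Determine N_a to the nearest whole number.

N_a = Gd⁴/(8D³k) = (76.4×10³ × 10.9⁴)/(8 × 103.0³ × 12)
    = 1.07845e+09 / 1.04902e+08 = 10.28 → 10 coils

10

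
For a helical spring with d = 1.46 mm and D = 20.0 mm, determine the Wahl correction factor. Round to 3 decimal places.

C = D/d = 20.0/1.46 = 13.6986
K_W = (4C−1)/(4C−4) + 0.615/C = 53.795/50.795 + 0.0449 = 1.1040

1.104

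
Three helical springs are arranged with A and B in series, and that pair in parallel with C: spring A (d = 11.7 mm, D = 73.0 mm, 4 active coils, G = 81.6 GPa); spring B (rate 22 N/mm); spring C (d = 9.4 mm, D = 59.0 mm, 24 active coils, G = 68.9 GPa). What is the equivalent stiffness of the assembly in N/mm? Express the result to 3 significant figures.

32.3 N/mm

k_A = Gd⁴/(8D³N_a) = (81.6×10³)(11.7⁴)/(8·73.0³·4) = 122.83 N/mm
k_C = Gd⁴/(8D³N_a) = (68.9×10³)(9.4⁴)/(8·59.0³·24) = 13.642 N/mm
Springs A,B series: k_AB = 1/(1/122.83+1/22) = 18.658 N/mm; parallel with C: k_eq = 18.658+13.642 = 32.3 N/mm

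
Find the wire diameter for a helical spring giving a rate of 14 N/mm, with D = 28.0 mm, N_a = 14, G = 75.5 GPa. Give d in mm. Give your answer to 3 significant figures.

4.62 mm

d = (8D³N_a·k / G)^(1/4) = (8·28.0³·14·14 / (75.5×10³))^0.25
  = (455.9)^0.25 = 4.6208 mm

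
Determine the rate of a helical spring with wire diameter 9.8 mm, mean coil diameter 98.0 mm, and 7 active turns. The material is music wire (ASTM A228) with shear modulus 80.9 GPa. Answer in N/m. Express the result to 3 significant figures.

k = Gd⁴/(8D³N_a) = (80.9×10³ × 9.8⁴) / (8 × 98.0³ × 7)
  = 7.46196e+08 / 5.27068e+07 = 14.158 N/mm = 14158 N/m

14200 N/m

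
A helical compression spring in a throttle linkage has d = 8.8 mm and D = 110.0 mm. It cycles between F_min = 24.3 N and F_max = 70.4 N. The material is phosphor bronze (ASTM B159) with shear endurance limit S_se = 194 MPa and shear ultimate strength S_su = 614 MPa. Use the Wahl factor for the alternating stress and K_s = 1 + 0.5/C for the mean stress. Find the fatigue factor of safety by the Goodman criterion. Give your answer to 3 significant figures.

11.4

C = D/d = 110.0/8.8 = 12.5000; K_W = (4C−1)/(4C−4)+0.615/C = 1.1144; K_s = 1+0.5/C = 1.0400
F_a = (F_max−F_min)/2 = 23.05 N; F_m = (F_max+F_min)/2 = 47.35 N
τ_a = K_W·8F_aD/(πd³) = 1.1144 × 9.4745 = 10.559 MPa
τ_m = K_s·8F_mD/(πd³) = 1.0400 × 19.463 = 20.241 MPa
Goodman: 1/n_f = τ_a/S_se + τ_m/S_su = 10.559/194 + 20.241/614 = 0.05443 + 0.03297 = 0.087392
n_f = 1/0.087392 = 11.44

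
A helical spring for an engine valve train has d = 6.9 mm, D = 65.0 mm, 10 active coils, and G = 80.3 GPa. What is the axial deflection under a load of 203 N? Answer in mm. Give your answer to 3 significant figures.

24.5 mm

k = Gd⁴/(8D³N_a) = (80.3×10³)(6.9⁴)/(8·65.0³·10) = 8.2848 N/mm
δ = F/k = 203 / 8.2848 = 24.503 mm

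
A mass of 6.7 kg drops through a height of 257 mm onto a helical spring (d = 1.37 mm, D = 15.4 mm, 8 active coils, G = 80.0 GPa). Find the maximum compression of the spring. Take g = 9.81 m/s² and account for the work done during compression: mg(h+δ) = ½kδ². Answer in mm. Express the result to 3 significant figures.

231 mm

k = Gd⁴/(8D³N_a) = (80.0×10³)(1.37⁴)/(8·15.4³·8) = 1.2057 N/mm
W = mg = 6.7 × 9.81 = 65.727 N
½kδ² − Wδ − Wh = 0 → δ = (W + √(W² + 2kWh))/k
δ = (65.727 + √(4320 + 40732.1))/1.2057 = (65.727 + 212.25)/1.2057 = 230.56 mm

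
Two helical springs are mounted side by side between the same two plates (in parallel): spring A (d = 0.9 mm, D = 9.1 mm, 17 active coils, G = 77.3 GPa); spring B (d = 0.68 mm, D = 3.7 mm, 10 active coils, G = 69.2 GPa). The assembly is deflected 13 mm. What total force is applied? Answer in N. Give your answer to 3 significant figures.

53.9 N

k_A = Gd⁴/(8D³N_a) = (77.3×10³)(0.9⁴)/(8·9.1³·17) = 0.49486 N/mm
k_B = Gd⁴/(8D³N_a) = (69.2×10³)(0.68⁴)/(8·3.7³·10) = 3.6513 N/mm
Parallel: k_eq = 0.49486 + 3.6513 = 4.1462 N/mm
F = k_eq·δ = 4.1462·13 = 53.9 N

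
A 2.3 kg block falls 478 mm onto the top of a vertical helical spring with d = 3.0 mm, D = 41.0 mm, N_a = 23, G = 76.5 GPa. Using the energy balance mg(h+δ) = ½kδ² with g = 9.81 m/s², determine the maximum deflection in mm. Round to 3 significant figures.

261 mm

k = Gd⁴/(8D³N_a) = (76.5×10³)(3.0⁴)/(8·41.0³·23) = 0.48863 N/mm
W = mg = 2.3 × 9.81 = 22.563 N
½kδ² − Wδ − Wh = 0 → δ = (W + √(W² + 2kWh))/k
δ = (22.563 + √(509.09 + 10539.8))/0.48863 = (22.563 + 105.11)/0.48863 = 261.3 mm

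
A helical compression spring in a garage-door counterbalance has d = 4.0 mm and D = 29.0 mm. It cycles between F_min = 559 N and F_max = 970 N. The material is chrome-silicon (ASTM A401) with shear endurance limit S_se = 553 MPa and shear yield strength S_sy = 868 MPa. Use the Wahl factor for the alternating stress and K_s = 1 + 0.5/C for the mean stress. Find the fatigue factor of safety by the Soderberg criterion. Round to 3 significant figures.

0.624

C = D/d = 29.0/4.0 = 7.2500; K_W = (4C−1)/(4C−4)+0.615/C = 1.2048; K_s = 1+0.5/C = 1.0690
F_a = (F_max−F_min)/2 = 205.5 N; F_m = (F_max+F_min)/2 = 764.5 N
τ_a = K_W·8F_aD/(πd³) = 1.2048 × 237.12 = 285.69 MPa
τ_m = K_s·8F_mD/(πd³) = 1.0690 × 882.14 = 942.97 MPa
Soderberg: 1/n_f = τ_a/S_se + τ_m/S_sy = 285.69/553 + 942.97/868 = 0.51662 + 1.08637 = 1.603
n_f = 1/1.603 = 0.6238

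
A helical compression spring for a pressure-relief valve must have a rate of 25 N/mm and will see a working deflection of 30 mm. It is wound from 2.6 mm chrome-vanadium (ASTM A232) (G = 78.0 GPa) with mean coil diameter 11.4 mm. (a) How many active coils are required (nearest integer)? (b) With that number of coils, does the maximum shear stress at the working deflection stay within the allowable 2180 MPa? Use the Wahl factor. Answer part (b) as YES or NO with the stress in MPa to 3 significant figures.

(a) 12 coils; (b) YES, τ_max = 1690 MPa

N_a = Gd⁴/(8D³k) = (78.0×10³)(2.6⁴)/(8·11.4³·25) = 12.03 → N_a = 12
Actual rate k = Gd⁴/(8D³·12) = 25.061 N/mm
Working load F = kδ = 25.061·30 = 751.84 N
C = 11.4/2.6 = 4.3846; K_W = (4C−1)/(4C−4)+0.615/C = 1.3619
τ_max = K_W·8FD/(πd³) = 1.3619·1241.8 = 1691.1 MPa
τ_max ≤ 2180 MPa → acceptable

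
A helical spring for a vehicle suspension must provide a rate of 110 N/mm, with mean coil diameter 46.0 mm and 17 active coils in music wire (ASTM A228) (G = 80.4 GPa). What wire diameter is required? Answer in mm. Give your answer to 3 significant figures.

11.6 mm

d = (8D³N_a·k / G)^(1/4) = (8·46.0³·17·110 / (80.4×10³))^0.25
  = (18111)^0.25 = 11.6008 mm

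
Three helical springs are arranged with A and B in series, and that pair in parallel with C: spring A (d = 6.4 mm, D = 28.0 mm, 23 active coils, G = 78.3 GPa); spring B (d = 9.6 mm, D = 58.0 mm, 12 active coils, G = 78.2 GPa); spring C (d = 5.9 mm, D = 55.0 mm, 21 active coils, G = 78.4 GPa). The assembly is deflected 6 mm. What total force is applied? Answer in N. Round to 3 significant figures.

k_A = Gd⁴/(8D³N_a) = (78.3×10³)(6.4⁴)/(8·28.0³·23) = 32.523 N/mm
k_B = Gd⁴/(8D³N_a) = (78.2×10³)(9.6⁴)/(8·58.0³·12) = 35.46 N/mm
k_C = Gd⁴/(8D³N_a) = (78.4×10³)(5.9⁴)/(8·55.0³·21) = 3.3988 N/mm
Springs A,B series: k_AB = 1/(1/32.523+1/35.46) = 16.964 N/mm; parallel with C: k_eq = 16.964+3.3988 = 20.363 N/mm
F = k_eq·δ = 20.363·6 = 122.18 N

122 N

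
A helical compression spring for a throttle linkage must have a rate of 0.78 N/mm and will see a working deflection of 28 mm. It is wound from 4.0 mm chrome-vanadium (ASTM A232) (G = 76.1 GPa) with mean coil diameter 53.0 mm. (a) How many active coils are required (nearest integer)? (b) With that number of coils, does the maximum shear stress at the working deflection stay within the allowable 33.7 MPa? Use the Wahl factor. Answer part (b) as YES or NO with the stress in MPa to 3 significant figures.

(a) 21 coils; (b) NO, τ_max = 50.9 MPa

N_a = Gd⁴/(8D³k) = (76.1×10³)(4.0⁴)/(8·53.0³·0.78) = 20.97 → N_a = 21
Actual rate k = Gd⁴/(8D³·21) = 0.77891 N/mm
Working load F = kδ = 0.77891·28 = 21.81 N
C = 53.0/4.0 = 13.2500; K_W = (4C−1)/(4C−4)+0.615/C = 1.1076
τ_max = K_W·8FD/(πd³) = 1.1076·45.992 = 50.942 MPa
τ_max > 33.7 MPa → exceeds allowable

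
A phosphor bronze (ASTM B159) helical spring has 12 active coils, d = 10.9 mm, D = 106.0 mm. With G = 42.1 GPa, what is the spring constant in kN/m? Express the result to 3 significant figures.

k = Gd⁴/(8D³N_a) = (42.1×10³ × 10.9⁴) / (8 × 106.0³ × 12)
  = 5.94276e+08 / 1.14338e+08 = 5.1976 N/mm

5.20 kN/m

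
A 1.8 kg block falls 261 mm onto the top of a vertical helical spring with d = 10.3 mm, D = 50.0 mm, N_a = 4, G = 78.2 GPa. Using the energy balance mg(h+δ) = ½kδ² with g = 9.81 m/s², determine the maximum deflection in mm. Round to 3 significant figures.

6.55 mm

k = Gd⁴/(8D³N_a) = (78.2×10³)(10.3⁴)/(8·50.0³·4) = 220.04 N/mm
W = mg = 1.8 × 9.81 = 17.658 N
½kδ² − Wδ − Wh = 0 → δ = (W + √(W² + 2kWh))/k
δ = (17.658 + √(311.8 + 2.02819e+06))/220.04 = (17.658 + 1424.3)/220.04 = 6.553 mm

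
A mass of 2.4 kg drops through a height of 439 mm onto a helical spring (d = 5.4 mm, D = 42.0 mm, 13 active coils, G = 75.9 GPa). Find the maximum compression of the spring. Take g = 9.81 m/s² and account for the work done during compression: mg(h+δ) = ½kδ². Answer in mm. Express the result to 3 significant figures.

52.6 mm

k = Gd⁴/(8D³N_a) = (75.9×10³)(5.4⁴)/(8·42.0³·13) = 8.376 N/mm
W = mg = 2.4 × 9.81 = 23.544 N
½kδ² − Wδ − Wh = 0 → δ = (W + √(W² + 2kWh))/k
δ = (23.544 + √(554.32 + 173145))/8.376 = (23.544 + 416.77)/8.376 = 52.569 mm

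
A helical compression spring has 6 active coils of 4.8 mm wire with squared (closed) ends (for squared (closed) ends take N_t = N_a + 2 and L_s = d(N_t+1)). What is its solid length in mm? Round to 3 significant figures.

43.2 mm

squared (closed) ends: N_t = N_a + 2 = 6 + 2 = 8
L_s = d·(N_t+1) = 4.8 × 9 = 43.2 mm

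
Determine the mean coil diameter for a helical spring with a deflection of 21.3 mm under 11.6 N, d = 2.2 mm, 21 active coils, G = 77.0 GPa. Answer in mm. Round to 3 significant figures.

27.0 mm

Required rate k = F/δ = 11.6/21.3 = 0.5446 N/mm
D = (Gd⁴/(8N_a·k))^(1/3) = (77.0×10³·2.2⁴/(8·21·0.5446))^(1/3)
  = (19714.9)^(1/3) = 27.0146 mm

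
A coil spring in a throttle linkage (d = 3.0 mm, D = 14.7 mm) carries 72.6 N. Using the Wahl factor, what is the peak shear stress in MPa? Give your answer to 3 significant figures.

133 MPa

Spring index C = D/d = 14.7/3.0 = 4.9000
K_W = (4C−1)/(4C−4) + 0.615/C = 18.600/15.600 + 0.1255 = 1.3178
τ₀ = 8FD/(πd³) = 8·72.6·14.7/(π·3.0³) = 8537.76/84.823 = 100.65 MPa
τ_max = K·τ₀ = 1.3178 × 100.65 = 132.64 MPa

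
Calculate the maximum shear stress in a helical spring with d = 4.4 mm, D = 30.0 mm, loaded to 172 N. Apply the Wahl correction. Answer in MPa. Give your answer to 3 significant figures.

188 MPa

Spring index C = D/d = 30.0/4.4 = 6.8182
K_W = (4C−1)/(4C−4) + 0.615/C = 26.273/23.273 + 0.0902 = 1.2191
τ₀ = 8FD/(πd³) = 8·172·30.0/(π·4.4³) = 41280/267.61 = 154.25 MPa
τ_max = K·τ₀ = 1.2191 × 154.25 = 188.05 MPa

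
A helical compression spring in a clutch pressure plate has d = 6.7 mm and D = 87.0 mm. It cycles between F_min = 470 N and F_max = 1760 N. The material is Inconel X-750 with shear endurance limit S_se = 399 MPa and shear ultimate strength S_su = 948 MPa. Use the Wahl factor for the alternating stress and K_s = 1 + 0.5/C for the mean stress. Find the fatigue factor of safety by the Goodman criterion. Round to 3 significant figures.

C = D/d = 87.0/6.7 = 12.9851; K_W = (4C−1)/(4C−4)+0.615/C = 1.1099; K_s = 1+0.5/C = 1.0385
F_a = (F_max−F_min)/2 = 645 N; F_m = (F_max+F_min)/2 = 1115 N
τ_a = K_W·8F_aD/(πd³) = 1.1099 × 475.11 = 527.34 MPa
τ_m = K_s·8F_mD/(πd³) = 1.0385 × 821.32 = 852.94 MPa
Goodman: 1/n_f = τ_a/S_se + τ_m/S_su = 527.34/399 + 852.94/948 = 1.32166 + 0.89973 = 2.2214
n_f = 1/2.2214 = 0.4502

0.450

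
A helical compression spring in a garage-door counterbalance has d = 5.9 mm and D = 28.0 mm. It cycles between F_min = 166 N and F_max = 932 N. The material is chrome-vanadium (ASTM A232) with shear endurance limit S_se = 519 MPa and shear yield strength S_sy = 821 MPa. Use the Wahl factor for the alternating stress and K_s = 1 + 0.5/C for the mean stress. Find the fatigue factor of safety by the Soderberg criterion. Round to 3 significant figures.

1.67

C = D/d = 28.0/5.9 = 4.7458; K_W = (4C−1)/(4C−4)+0.615/C = 1.3298; K_s = 1+0.5/C = 1.1054
F_a = (F_max−F_min)/2 = 383 N; F_m = (F_max+F_min)/2 = 549 N
τ_a = K_W·8F_aD/(πd³) = 1.3298 × 132.97 = 176.82 MPa
τ_m = K_s·8F_mD/(πd³) = 1.1054 × 190.6 = 210.68 MPa
Soderberg: 1/n_f = τ_a/S_se + τ_m/S_sy = 176.82/519 + 210.68/821 = 0.34069 + 0.25661 = 0.5973
n_f = 1/0.5973 = 1.674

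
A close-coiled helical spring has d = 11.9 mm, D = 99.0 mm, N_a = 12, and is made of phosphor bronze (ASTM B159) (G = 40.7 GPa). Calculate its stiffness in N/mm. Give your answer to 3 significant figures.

8.76 N/mm

k = Gd⁴/(8D³N_a) = (40.7×10³ × 11.9⁴) / (8 × 99.0³ × 12)
  = 8.16173e+08 / 9.31487e+07 = 8.762 N/mm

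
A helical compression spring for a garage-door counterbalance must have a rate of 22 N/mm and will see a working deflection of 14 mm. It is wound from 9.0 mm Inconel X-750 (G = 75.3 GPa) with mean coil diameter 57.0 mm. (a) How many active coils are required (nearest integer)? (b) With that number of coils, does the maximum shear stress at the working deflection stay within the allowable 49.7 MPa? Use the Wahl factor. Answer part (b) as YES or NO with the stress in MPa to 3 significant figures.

N_a = Gd⁴/(8D³k) = (75.3×10³)(9.0⁴)/(8·57.0³·22) = 15.16 → N_a = 15
Actual rate k = Gd⁴/(8D³·15) = 22.231 N/mm
Working load F = kδ = 22.231·14 = 311.23 N
C = 57.0/9.0 = 6.3333; K_W = (4C−1)/(4C−4)+0.615/C = 1.2377
τ_max = K_W·8FD/(πd³) = 1.2377·61.969 = 76.701 MPa
τ_max > 49.7 MPa → exceeds allowable

(a) 15 coils; (b) NO, τ_max = 76.7 MPa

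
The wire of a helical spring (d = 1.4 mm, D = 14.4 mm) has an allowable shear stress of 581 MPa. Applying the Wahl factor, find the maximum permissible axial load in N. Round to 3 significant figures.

38.1 N

C = D/d = 14.4/1.4 = 10.2857
K_W = (4C−1)/(4C−4) + 0.615/C = 40.143/37.143 + 0.0598 = 1.1406
τ_max = K·8FD/(πd³) → F_max = τ_allow·πd³/(8DK)
F_max = 581·π·1.4³/(8·14.4·1.1406) = 5008.5/131.39 = 38.119 N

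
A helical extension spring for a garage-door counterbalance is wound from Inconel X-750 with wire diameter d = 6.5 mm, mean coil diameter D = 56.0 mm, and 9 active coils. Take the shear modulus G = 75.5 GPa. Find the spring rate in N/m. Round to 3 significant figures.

k = Gd⁴/(8D³N_a) = (75.5×10³ × 6.5⁴) / (8 × 56.0³ × 9)
  = 1.34772e+08 / 1.26444e+07 = 10.659 N/mm = 10659 N/m

10700 N/m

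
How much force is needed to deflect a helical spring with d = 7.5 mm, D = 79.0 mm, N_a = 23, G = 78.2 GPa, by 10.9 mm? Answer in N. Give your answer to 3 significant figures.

29.7 N

k = Gd⁴/(8D³N_a) = (78.2×10³)(7.5⁴)/(8·79.0³·23) = 2.7274 N/mm
F = k·δ = 2.7274 × 10.9 = 29.729 N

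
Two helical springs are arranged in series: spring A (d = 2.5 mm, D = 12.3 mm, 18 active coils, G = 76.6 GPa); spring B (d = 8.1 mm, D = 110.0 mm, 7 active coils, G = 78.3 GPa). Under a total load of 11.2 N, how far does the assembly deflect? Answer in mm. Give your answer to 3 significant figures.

k_A = Gd⁴/(8D³N_a) = (76.6×10³)(2.5⁴)/(8·12.3³·18) = 11.166 N/mm
k_B = Gd⁴/(8D³N_a) = (78.3×10³)(8.1⁴)/(8·110.0³·7) = 4.5221 N/mm
Series: 1/k_eq = 1/11.166 + 1/4.5221 = 0.31069; k_eq = 3.2186 N/mm
δ = F/k_eq = 11.2/3.2186 = 3.4798 mm

3.48 mm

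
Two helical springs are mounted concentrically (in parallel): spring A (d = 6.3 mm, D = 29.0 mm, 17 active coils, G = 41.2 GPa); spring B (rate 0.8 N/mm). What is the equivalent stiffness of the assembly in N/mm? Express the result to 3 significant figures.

20.4 N/mm

k_A = Gd⁴/(8D³N_a) = (41.2×10³)(6.3⁴)/(8·29.0³·17) = 19.567 N/mm
Parallel: k_eq = 19.567 + 0.8 = 20.367 N/mm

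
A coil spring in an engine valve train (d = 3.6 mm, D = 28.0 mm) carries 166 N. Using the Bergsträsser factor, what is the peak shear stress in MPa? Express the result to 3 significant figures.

299 MPa

Spring index C = D/d = 28.0/3.6 = 7.7778
K_B = (4C+2)/(4C−3) = 33.111/28.111 = 1.1779
τ₀ = 8FD/(πd³) = 8·166·28.0/(π·3.6³) = 37184/146.57 = 253.69 MPa
τ_max = K·τ₀ = 1.1779 × 253.69 = 298.81 MPa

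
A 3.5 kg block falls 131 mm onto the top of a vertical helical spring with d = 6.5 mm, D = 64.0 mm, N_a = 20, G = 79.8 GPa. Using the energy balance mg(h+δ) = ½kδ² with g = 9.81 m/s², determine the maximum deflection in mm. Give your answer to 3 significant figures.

62.6 mm

k = Gd⁴/(8D³N_a) = (79.8×10³)(6.5⁴)/(8·64.0³·20) = 3.3962 N/mm
W = mg = 3.5 × 9.81 = 34.335 N
½kδ² − Wδ − Wh = 0 → δ = (W + √(W² + 2kWh))/k
δ = (34.335 + √(1178.9 + 30551.7))/3.3962 = (34.335 + 178.13)/3.3962 = 62.559 mm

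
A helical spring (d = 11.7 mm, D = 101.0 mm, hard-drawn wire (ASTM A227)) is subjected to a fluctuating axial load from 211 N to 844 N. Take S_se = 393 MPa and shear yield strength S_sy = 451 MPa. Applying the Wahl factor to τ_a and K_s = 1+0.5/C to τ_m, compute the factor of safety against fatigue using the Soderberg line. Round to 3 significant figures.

C = D/d = 101.0/11.7 = 8.6325; K_W = (4C−1)/(4C−4)+0.615/C = 1.1695; K_s = 1+0.5/C = 1.0579
F_a = (F_max−F_min)/2 = 316.5 N; F_m = (F_max+F_min)/2 = 527.5 N
τ_a = K_W·8F_aD/(πd³) = 1.1695 × 50.825 = 59.44 MPa
τ_m = K_s·8F_mD/(πd³) = 1.0579 × 84.708 = 89.615 MPa
Soderberg: 1/n_f = τ_a/S_se + τ_m/S_sy = 59.44/393 + 89.615/451 = 0.15125 + 0.19870 = 0.34995
n_f = 1/0.34995 = 2.858

2.86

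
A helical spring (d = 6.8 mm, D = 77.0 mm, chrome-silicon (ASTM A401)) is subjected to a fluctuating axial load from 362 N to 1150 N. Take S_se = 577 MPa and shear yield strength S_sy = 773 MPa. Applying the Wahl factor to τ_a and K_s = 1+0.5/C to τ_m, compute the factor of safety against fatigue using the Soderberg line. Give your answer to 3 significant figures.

0.896

C = D/d = 77.0/6.8 = 11.3235; K_W = (4C−1)/(4C−4)+0.615/C = 1.1270; K_s = 1+0.5/C = 1.0442
F_a = (F_max−F_min)/2 = 394 N; F_m = (F_max+F_min)/2 = 756 N
τ_a = K_W·8F_aD/(πd³) = 1.1270 × 245.7 = 276.89 MPa
τ_m = K_s·8F_mD/(πd³) = 1.0442 × 471.44 = 492.26 MPa
Soderberg: 1/n_f = τ_a/S_se + τ_m/S_sy = 276.89/577 + 492.26/773 = 0.47988 + 0.63681 = 1.1167
n_f = 1/1.1167 = 0.8955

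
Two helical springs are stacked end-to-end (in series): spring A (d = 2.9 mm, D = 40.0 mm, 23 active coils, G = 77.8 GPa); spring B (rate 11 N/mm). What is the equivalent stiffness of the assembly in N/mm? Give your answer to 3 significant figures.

0.448 N/mm

k_A = Gd⁴/(8D³N_a) = (77.8×10³)(2.9⁴)/(8·40.0³·23) = 0.46728 N/mm
Series: 1/k_eq = 1/0.46728 + 1/11 = 2.231; k_eq = 0.44824 N/mm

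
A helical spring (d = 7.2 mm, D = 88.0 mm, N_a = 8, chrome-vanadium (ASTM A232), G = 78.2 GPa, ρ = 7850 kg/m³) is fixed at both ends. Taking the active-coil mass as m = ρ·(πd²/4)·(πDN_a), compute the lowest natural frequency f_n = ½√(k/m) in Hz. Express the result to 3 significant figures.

41.3 Hz

k = Gd⁴/(8D³N_a) = (78.2×10³)(7.2⁴)/(8·88.0³·8) = 4.8185 N/mm = 4818.5 N/m
Wire length L = πDN_a = π·88.0·8 = 2211.7 mm
m = ρ·(πd²/4)·L = 7850 × 40.715×10⁻⁶ m² × 2.2117 m = 0.70688 kg
f_n = ½√(k/m) = 0.5·√(4818.5/0.70688) = 0.5·√(6816.5) = 41.281 Hz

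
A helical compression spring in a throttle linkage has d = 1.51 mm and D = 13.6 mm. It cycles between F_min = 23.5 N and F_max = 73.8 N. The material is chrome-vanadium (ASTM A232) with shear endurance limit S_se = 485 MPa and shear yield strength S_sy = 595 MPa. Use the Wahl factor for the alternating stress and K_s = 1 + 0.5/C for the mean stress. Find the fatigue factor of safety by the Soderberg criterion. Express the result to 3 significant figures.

0.678

C = D/d = 13.6/1.51 = 9.0066; K_W = (4C−1)/(4C−4)+0.615/C = 1.1620; K_s = 1+0.5/C = 1.0555
F_a = (F_max−F_min)/2 = 25.15 N; F_m = (F_max+F_min)/2 = 48.65 N
τ_a = K_W·8F_aD/(πd³) = 1.1620 × 252.98 = 293.95 MPa
τ_m = K_s·8F_mD/(πd³) = 1.0555 × 489.36 = 516.53 MPa
Soderberg: 1/n_f = τ_a/S_se + τ_m/S_sy = 293.95/485 + 516.53/595 = 0.60609 + 0.86812 = 1.4742
n_f = 1/1.4742 = 0.6783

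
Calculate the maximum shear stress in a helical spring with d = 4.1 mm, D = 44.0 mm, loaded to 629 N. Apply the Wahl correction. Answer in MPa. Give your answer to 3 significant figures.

Spring index C = D/d = 44.0/4.1 = 10.7317
K_W = (4C−1)/(4C−4) + 0.615/C = 41.927/38.927 + 0.0573 = 1.1344
τ₀ = 8FD/(πd³) = 8·629·44.0/(π·4.1³) = 221408/216.52 = 1022.6 MPa
τ_max = K·τ₀ = 1.1344 × 1022.6 = 1160 MPa

1160 MPa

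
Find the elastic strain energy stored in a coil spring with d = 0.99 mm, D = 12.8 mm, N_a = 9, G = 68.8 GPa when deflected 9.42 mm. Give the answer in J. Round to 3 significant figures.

0.0194 J

k = Gd⁴/(8D³N_a) = (68.8×10³)(0.99⁴)/(8·12.8³·9) = 0.43769 N/mm
U = ½kδ² = 0.5 × 0.43769 × 9.42² = 19.42 N·mm = 0.01942 J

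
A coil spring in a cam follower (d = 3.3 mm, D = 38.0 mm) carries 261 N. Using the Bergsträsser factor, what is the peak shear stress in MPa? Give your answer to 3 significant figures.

Spring index C = D/d = 38.0/3.3 = 11.5152
K_B = (4C+2)/(4C−3) = 48.061/43.061 = 1.1161
τ₀ = 8FD/(πd³) = 8·261·38.0/(π·3.3³) = 79344/112.9 = 702.78 MPa
τ_max = K·τ₀ = 1.1161 × 702.78 = 784.39 MPa

784 MPa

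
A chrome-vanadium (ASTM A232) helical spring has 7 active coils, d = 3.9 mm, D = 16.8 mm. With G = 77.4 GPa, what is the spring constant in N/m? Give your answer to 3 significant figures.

k = Gd⁴/(8D³N_a) = (77.4×10³ × 3.9⁴) / (8 × 16.8³ × 7)
  = 1.7906e+07 / 265531 = 67.435 N/mm = 67435 N/m

67400 N/m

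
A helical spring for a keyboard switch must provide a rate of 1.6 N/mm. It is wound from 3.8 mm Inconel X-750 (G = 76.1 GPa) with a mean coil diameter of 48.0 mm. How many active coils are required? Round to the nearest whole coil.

N_a = Gd⁴/(8D³k) = (76.1×10³ × 3.8⁴)/(8 × 48.0³ × 1.6)
    = 1.58679e+07 / 1.41558e+06 = 11.21 → 11 coils

11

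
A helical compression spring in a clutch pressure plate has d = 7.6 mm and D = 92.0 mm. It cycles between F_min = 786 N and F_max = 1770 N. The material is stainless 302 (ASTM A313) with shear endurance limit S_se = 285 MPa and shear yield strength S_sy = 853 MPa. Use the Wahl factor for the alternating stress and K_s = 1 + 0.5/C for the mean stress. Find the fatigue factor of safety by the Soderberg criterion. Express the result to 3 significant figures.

C = D/d = 92.0/7.6 = 12.1053; K_W = (4C−1)/(4C−4)+0.615/C = 1.1183; K_s = 1+0.5/C = 1.0413
F_a = (F_max−F_min)/2 = 492 N; F_m = (F_max+F_min)/2 = 1278 N
τ_a = K_W·8F_aD/(πd³) = 1.1183 × 262.57 = 293.65 MPa
τ_m = K_s·8F_mD/(πd³) = 1.0413 × 682.05 = 710.22 MPa
Soderberg: 1/n_f = τ_a/S_se + τ_m/S_sy = 293.65/285 + 710.22/853 = 1.03034 + 0.83262 = 1.863
n_f = 1/1.863 = 0.5368

0.537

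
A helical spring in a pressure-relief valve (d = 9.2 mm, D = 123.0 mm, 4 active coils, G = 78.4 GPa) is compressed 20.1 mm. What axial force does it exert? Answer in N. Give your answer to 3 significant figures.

k = Gd⁴/(8D³N_a) = (78.4×10³)(9.2⁴)/(8·123.0³·4) = 9.432 N/mm
F = k·δ = 9.432 × 20.1 = 189.58 N

190 N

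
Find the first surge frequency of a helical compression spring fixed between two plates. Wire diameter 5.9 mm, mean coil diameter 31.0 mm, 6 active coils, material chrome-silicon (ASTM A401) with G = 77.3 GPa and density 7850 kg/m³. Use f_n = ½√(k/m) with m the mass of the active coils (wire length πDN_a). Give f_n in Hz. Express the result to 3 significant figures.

k = Gd⁴/(8D³N_a) = (77.3×10³)(5.9⁴)/(8·31.0³·6) = 65.503 N/mm = 65503 N/m
Wire length L = πDN_a = π·31.0·6 = 584.34 mm
m = ρ·(πd²/4)·L = 7850 × 27.34×10⁻⁶ m² × 0.58434 m = 0.12541 kg
f_n = ½√(k/m) = 0.5·√(65503/0.12541) = 0.5·√(5.2232e+05) = 361.36 Hz

361 Hz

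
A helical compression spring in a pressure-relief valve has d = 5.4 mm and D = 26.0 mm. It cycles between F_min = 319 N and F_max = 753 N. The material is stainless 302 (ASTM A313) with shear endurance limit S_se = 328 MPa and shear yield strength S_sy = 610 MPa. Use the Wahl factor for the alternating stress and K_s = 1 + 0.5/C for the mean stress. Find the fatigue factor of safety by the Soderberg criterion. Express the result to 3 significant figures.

C = D/d = 26.0/5.4 = 4.8148; K_W = (4C−1)/(4C−4)+0.615/C = 1.3243; K_s = 1+0.5/C = 1.1038
F_a = (F_max−F_min)/2 = 217 N; F_m = (F_max+F_min)/2 = 536 N
τ_a = K_W·8F_aD/(πd³) = 1.3243 × 91.241 = 120.83 MPa
τ_m = K_s·8F_mD/(πd³) = 1.1038 × 225.37 = 248.77 MPa
Soderberg: 1/n_f = τ_a/S_se + τ_m/S_sy = 120.83/328 + 248.77/610 = 0.36840 + 0.40783 = 0.77622
n_f = 1/0.77622 = 1.288

1.29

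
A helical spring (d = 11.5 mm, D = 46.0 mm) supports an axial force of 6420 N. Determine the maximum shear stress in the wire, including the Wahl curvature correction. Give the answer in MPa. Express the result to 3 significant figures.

Spring index C = D/d = 46.0/11.5 = 4.0000
K_W = (4C−1)/(4C−4) + 0.615/C = 15.000/12.000 + 0.1537 = 1.4038
τ₀ = 8FD/(πd³) = 8·6420·46.0/(π·11.5³) = 2.36256e+06/4778 = 494.47 MPa
τ_max = K·τ₀ = 1.4038 × 494.47 = 694.11 MPa

694 MPa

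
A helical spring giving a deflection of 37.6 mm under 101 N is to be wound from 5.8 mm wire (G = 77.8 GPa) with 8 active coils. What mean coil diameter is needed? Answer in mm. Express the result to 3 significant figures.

80.0 mm

Required rate k = F/δ = 101/37.6 = 2.6862 N/mm
D = (Gd⁴/(8N_a·k))^(1/3) = (77.8×10³·5.8⁴/(8·8·2.6862))^(1/3)
  = (512127)^(1/3) = 80.0066 mm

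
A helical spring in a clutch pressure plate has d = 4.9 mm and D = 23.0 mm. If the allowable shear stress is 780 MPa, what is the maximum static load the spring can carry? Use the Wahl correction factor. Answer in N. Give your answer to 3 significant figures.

1170 N

C = D/d = 23.0/4.9 = 4.6939
K_W = (4C−1)/(4C−4) + 0.615/C = 17.776/14.776 + 0.1310 = 1.3341
τ_max = K·8FD/(πd³) → F_max = τ_allow·πd³/(8DK)
F_max = 780·π·4.9³/(8·23.0·1.3341) = 2.8829e+05/245.47 = 1174.5 N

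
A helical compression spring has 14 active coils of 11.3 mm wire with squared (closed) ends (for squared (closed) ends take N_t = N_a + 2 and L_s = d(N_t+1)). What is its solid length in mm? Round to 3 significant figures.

squared (closed) ends: N_t = N_a + 2 = 14 + 2 = 16
L_s = d·(N_t+1) = 11.3 × 17 = 192.1 mm

192 mm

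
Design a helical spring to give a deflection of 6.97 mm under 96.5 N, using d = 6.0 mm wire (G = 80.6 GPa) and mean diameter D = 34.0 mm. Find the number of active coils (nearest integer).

Required rate k = F/δ = 96.5/6.97 = 13.845 N/mm
N_a = Gd⁴/(8D³k) = (80.6×10³ × 6.0⁴)/(8 × 34.0³ × 13.845)
    = 1.04458e+08 / 4.35333e+06 = 23.99 → 24 coils

24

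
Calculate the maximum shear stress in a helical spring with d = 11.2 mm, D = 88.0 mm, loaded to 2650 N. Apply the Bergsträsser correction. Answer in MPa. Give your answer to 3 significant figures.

497 MPa

Spring index C = D/d = 88.0/11.2 = 7.8571
K_B = (4C+2)/(4C−3) = 33.429/28.429 = 1.1759
τ₀ = 8FD/(πd³) = 8·2650·88.0/(π·11.2³) = 1.8656e+06/4413.7 = 422.68 MPa
τ_max = K·τ₀ = 1.1759 × 422.68 = 497.02 MPa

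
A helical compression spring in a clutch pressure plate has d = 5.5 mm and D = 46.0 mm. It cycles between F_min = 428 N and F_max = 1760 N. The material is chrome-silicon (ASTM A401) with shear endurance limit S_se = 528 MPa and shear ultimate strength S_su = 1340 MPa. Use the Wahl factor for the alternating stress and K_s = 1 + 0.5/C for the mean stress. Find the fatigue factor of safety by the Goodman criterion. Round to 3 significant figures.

C = D/d = 46.0/5.5 = 8.3636; K_W = (4C−1)/(4C−4)+0.615/C = 1.1754; K_s = 1+0.5/C = 1.0598
F_a = (F_max−F_min)/2 = 666 N; F_m = (F_max+F_min)/2 = 1094 N
τ_a = K_W·8F_aD/(πd³) = 1.1754 × 468.9 = 551.14 MPa
τ_m = K_s·8F_mD/(πd³) = 1.0598 × 770.24 = 816.29 MPa
Goodman: 1/n_f = τ_a/S_se + τ_m/S_su = 551.14/528 + 816.29/1340 = 1.04383 + 0.60917 = 1.653
n_f = 1/1.653 = 0.605

0.605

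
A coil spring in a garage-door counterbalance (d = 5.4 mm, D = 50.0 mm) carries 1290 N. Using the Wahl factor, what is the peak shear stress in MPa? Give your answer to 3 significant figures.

Spring index C = D/d = 50.0/5.4 = 9.2593
K_W = (4C−1)/(4C−4) + 0.615/C = 36.037/33.037 + 0.0664 = 1.1572
τ₀ = 8FD/(πd³) = 8·1290·50.0/(π·5.4³) = 516000/494.69 = 1043.1 MPa
τ_max = K·τ₀ = 1.1572 × 1043.1 = 1207.1 MPa

1210 MPa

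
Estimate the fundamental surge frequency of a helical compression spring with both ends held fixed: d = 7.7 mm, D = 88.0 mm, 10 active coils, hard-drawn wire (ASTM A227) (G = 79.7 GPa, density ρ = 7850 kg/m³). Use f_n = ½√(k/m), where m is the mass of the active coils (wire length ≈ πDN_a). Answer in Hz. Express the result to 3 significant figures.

35.7 Hz

k = Gd⁴/(8D³N_a) = (79.7×10³)(7.7⁴)/(8·88.0³·10) = 5.1391 N/mm = 5139.1 N/m
Wire length L = πDN_a = π·88.0·10 = 2764.6 mm
m = ρ·(πd²/4)·L = 7850 × 46.566×10⁻⁶ m² × 2.7646 m = 1.0106 kg
f_n = ½√(k/m) = 0.5·√(5139.1/1.0106) = 0.5·√(5085.2) = 35.655 Hz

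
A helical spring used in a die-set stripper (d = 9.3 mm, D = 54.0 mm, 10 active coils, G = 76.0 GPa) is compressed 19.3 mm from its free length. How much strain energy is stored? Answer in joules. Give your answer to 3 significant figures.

8.41 J

k = Gd⁴/(8D³N_a) = (76.0×10³)(9.3⁴)/(8·54.0³·10) = 45.131 N/mm
U = ½kδ² = 0.5 × 45.131 × 19.3² = 8405.4 N·mm = 8.4054 J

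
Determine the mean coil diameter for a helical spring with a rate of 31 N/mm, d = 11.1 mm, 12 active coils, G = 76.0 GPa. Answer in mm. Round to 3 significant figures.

D = (Gd⁴/(8N_a·k))^(1/3) = (76.0×10³·11.1⁴/(8·12·31))^(1/3)
  = (387679)^(1/3) = 72.9162 mm

72.9 mm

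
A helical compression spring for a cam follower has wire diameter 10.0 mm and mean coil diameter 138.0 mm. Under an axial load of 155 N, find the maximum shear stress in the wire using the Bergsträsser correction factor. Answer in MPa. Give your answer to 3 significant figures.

59.7 MPa

Spring index C = D/d = 138.0/10.0 = 13.8000
K_B = (4C+2)/(4C−3) = 57.200/52.200 = 1.0958
τ₀ = 8FD/(πd³) = 8·155·138.0/(π·10.0³) = 171120/3141.6 = 54.469 MPa
τ_max = K·τ₀ = 1.0958 × 54.469 = 59.687 MPa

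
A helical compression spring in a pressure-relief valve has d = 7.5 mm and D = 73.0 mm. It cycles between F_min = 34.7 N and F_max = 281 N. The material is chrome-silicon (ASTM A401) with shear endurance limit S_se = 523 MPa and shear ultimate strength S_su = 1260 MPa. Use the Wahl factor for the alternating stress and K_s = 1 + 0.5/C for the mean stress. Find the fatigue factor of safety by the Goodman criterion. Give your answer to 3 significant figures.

5.64

C = D/d = 73.0/7.5 = 9.7333; K_W = (4C−1)/(4C−4)+0.615/C = 1.1491; K_s = 1+0.5/C = 1.0514
F_a = (F_max−F_min)/2 = 123.15 N; F_m = (F_max+F_min)/2 = 157.85 N
τ_a = K_W·8F_aD/(πd³) = 1.1491 × 54.264 = 62.353 MPa
τ_m = K_s·8F_mD/(πd³) = 1.0514 × 69.554 = 73.127 MPa
Goodman: 1/n_f = τ_a/S_se + τ_m/S_su = 62.353/523 + 73.127/1260 = 0.11922 + 0.05804 = 0.17726
n_f = 1/0.17726 = 5.641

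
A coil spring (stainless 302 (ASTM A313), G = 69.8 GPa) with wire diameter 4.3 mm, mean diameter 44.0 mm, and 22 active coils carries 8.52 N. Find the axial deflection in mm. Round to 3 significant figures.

k = Gd⁴/(8D³N_a) = (69.8×10³)(4.3⁴)/(8·44.0³·22) = 1.5917 N/mm
δ = F/k = 8.52 / 1.5917 = 5.3528 mm

5.35 mm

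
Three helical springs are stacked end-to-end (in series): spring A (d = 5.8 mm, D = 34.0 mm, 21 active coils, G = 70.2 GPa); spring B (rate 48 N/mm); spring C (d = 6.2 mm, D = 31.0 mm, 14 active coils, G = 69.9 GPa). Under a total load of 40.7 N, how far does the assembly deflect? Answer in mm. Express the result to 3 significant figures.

5.55 mm

k_A = Gd⁴/(8D³N_a) = (70.2×10³)(5.8⁴)/(8·34.0³·21) = 12.031 N/mm
k_C = Gd⁴/(8D³N_a) = (69.9×10³)(6.2⁴)/(8·31.0³·14) = 30.956 N/mm
Series: 1/k_eq = 1/12.031 + 1/48 + 1/30.956 = 0.13626; k_eq = 7.3391 N/mm
δ = F/k_eq = 40.7/7.3391 = 5.5456 mm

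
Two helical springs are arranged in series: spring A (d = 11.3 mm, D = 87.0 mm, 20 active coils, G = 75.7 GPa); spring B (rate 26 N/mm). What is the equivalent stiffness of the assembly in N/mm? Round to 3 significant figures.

8.08 N/mm

k_A = Gd⁴/(8D³N_a) = (75.7×10³)(11.3⁴)/(8·87.0³·20) = 11.715 N/mm
Series: 1/k_eq = 1/11.715 + 1/26 = 0.12382; k_eq = 8.076 N/mm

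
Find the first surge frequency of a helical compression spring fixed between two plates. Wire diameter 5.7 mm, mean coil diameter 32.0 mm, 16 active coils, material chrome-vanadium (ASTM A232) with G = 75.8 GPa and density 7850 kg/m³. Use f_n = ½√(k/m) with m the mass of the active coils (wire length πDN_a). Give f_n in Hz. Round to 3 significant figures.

122 Hz

k = Gd⁴/(8D³N_a) = (75.8×10³)(5.7⁴)/(8·32.0³·16) = 19.077 N/mm = 19077 N/m
Wire length L = πDN_a = π·32.0·16 = 1608.5 mm
m = ρ·(πd²/4)·L = 7850 × 25.518×10⁻⁶ m² × 1.6085 m = 0.3222 kg
f_n = ½√(k/m) = 0.5·√(19077/0.3222) = 0.5·√(59208) = 121.66 Hz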